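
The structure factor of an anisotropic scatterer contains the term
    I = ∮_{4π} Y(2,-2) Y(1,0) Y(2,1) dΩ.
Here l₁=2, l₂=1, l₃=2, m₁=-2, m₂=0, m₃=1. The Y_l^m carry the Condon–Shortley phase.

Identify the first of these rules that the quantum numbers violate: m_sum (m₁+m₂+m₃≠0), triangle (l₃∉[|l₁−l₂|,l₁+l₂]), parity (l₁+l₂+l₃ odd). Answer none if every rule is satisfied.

Σmᵢ = -1  ✗
l₃∈[|l₁−l₂|,l₁+l₂]=[1,3], have l₃=2
Σlᵢ = 5 ⇒ odd

m_sum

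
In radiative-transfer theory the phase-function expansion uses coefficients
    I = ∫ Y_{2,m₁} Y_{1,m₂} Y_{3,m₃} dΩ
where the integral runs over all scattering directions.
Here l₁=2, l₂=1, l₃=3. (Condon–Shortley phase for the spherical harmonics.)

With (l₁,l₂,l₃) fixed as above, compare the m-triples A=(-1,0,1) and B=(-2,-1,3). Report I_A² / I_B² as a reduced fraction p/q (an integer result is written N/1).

8/15

l's match ⇒ only the (l;m) 3-j factors differ between A and B.
A: triangle coeff Δ(2,1,3) = 1/105; Σ_t [0,0]: t=0:+1/6 = 1/6; (3j)²=8/105 [(2 1 3; -1 0 1)], sign=+1
B: triangle coeff Δ(2,1,3) = 1/105; Σ_t [0,0]: t=0:+1/48 = 1/48; (3j)²=1/7 [(2 1 3; -2 -1 3)], sign=+1
I_A²/I_B² = (8/105)/(1/7) = 8/15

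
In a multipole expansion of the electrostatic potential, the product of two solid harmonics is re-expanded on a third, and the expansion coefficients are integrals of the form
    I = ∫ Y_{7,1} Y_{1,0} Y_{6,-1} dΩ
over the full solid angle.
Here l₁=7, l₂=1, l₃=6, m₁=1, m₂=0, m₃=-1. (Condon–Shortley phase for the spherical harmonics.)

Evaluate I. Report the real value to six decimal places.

m-sum 0 ✓  L=14 even ✓  6≤6≤8 ✓
Π(2lᵢ+1) = 15×3×13 = 585
triangle coeff Δ(7,1,6) = 1/1365
Σ_t [1,1]: t=1:−1/518400 = -1/518400
(3j)²=7/195 [(7 1 6; 0 0 0)], sign=-1
Σ_t [1,1]: t=1:−1/604800 = -1/604800
(3j)²=16/455 [(7 1 6; 1 0 -1)], sign=+1
⇒ 4πI² = 48/65
I = (-1)√(48/65/(4π)) = -0.24241473

-0.242415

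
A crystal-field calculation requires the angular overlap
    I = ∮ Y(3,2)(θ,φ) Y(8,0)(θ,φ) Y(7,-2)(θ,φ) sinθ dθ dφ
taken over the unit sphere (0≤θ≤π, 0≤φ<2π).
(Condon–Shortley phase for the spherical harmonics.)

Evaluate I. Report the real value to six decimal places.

-0.156733

Rules hold: Σm=0, L=18 even, 5≤7≤11.
N = 7·17·15 = 1785
Δ = 4!·2!·12!/19! = 1/5290740
Racah Σ t=1..3: t=1:−1/7257600 t=2:+1/2073600 t=3:−1/7257600 = 1/4838400
⇒ 3j(3 8 7; 0 0 0)² = 252/20995, sgn -1
Racah Σ t=0..1: t=0:+1/23224320 t=1:−1/7257600 = -11/116121600
⇒ 3j(3 8 7; 2 0 -2)² = 121/8398, sgn +1
4πI² = N·(3j₀)²·(3jₘ)² = 320166/1037153
I = -1·√(0.308697/4π) = -0.15673329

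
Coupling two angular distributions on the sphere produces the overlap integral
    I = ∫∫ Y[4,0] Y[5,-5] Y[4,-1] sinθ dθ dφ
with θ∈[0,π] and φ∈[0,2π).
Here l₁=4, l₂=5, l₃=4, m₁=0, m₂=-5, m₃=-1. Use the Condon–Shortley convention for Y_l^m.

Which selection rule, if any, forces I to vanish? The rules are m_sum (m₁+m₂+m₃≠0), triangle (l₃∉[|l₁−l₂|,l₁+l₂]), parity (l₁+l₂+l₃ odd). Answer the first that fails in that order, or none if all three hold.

m_sum

Σmᵢ = -6  ✗
l₃∈[|l₁−l₂|,l₁+l₂]=[1,9], have l₃=4
Σlᵢ = 13 ⇒ odd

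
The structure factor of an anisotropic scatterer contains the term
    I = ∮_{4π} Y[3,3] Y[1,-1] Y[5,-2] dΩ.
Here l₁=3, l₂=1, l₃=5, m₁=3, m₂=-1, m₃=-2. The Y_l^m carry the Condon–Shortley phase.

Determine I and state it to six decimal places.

0.000000

|3−1|≤5≤3+1 violated ⇒ I = 0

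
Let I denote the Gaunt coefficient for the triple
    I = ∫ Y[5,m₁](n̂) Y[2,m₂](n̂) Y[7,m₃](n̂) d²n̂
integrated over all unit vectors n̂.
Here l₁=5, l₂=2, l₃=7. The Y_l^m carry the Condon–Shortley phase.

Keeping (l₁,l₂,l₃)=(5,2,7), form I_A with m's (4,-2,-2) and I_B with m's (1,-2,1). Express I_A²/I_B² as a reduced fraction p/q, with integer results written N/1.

1/14

l's match ⇒ only the (l;m) 3-j factors differ between A and B.
A: triangle coeff Δ(5,2,7) = 1/15015; Σ_t [0,0]: t=0:+1/8709120 = 1/8709120; (3j)²=1/3003 [(5 2 7; 4 -2 -2)], sign=-1
B: triangle coeff Δ(5,2,7) = 1/15015; Σ_t [0,0]: t=0:+1/414720 = 1/414720; (3j)²=2/429 [(5 2 7; 1 -2 1)], sign=+1
I_A²/I_B² = (1/3003)/(2/429) = 1/14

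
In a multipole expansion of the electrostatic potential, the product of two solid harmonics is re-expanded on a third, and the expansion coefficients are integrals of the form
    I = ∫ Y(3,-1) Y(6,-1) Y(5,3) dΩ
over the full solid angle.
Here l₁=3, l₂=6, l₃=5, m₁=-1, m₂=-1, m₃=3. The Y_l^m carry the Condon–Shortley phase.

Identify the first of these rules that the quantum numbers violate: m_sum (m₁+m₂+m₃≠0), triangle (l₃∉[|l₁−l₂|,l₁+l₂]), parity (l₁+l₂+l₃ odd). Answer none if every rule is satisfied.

m_sum

m₁+m₂+m₃ = -1 − 1 + 3 = 1  ✗
triangle: |3−6|=3 ≤ l₃=5 ≤ 3+6=9
parity: l₁+l₂+l₃ = 14 is even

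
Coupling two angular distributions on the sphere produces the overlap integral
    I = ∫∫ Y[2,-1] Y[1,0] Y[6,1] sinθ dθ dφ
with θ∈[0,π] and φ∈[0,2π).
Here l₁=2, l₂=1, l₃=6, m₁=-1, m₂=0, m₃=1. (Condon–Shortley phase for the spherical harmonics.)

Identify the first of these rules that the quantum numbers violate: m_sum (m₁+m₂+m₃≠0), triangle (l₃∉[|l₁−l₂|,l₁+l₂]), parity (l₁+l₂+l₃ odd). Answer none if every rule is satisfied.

Σmᵢ = 0  ✓
l₃∈[|l₁−l₂|,l₁+l₂]=[1,3], have l₃=6  ✗
Σlᵢ = 9 ⇒ odd

triangle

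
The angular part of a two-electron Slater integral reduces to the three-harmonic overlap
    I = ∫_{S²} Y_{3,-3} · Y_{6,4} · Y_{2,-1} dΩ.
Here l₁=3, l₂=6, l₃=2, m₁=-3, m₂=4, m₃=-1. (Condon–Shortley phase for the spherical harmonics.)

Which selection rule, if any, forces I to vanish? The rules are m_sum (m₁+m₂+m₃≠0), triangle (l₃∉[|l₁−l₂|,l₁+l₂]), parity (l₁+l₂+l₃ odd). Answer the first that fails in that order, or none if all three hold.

triangle

azimuthal sum: -3 + 4 − 1 = 0  ✓
3 ≤ 2 ≤ 9 (triangle on l)  ✗
L = 3 + 6 + 2 = 11 (odd)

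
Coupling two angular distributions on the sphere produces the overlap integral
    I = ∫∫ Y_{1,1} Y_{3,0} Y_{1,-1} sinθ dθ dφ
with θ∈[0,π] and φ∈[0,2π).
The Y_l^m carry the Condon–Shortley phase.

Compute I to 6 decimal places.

0.000000

triangle: need 2≤l₃≤4, have 1; I=0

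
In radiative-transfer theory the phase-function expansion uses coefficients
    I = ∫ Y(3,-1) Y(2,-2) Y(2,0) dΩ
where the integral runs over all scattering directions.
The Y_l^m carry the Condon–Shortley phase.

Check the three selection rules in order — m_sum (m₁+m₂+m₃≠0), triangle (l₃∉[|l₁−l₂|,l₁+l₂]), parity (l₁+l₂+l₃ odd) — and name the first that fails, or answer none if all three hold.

m_sum

azimuthal sum: -1 − 2 + 0 = -3  ✗
1 ≤ 2 ≤ 5 (triangle on l)
L = 3 + 2 + 2 = 7 (odd)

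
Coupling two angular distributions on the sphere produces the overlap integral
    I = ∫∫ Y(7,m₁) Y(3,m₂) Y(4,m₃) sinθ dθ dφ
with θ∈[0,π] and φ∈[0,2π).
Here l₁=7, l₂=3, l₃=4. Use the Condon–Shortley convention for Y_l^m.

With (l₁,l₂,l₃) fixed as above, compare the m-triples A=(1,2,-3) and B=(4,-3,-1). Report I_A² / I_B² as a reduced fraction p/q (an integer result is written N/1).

Same 7,3,4: normalisation and zero-m 3j drop out of the ratio.
A: Δ: 6! 8! 0! / 15! → 1/45045; sum: t=5:−1/604800 = -1/604800; 3j²(7 3 4; 1 2 -3) = Δ·Π!·Σ² = 16/15015  (sign +1)
B: Δ: 6! 8! 0! / 15! → 1/45045; sum: t=0:+1/518400 = 1/518400; 3j²(7 3 4; 4 -3 -1) = Δ·Π!·Σ² = 2/195  (sign -1)
I_A²/I_B² = (16/15015)/(2/195) = 8/77

8/77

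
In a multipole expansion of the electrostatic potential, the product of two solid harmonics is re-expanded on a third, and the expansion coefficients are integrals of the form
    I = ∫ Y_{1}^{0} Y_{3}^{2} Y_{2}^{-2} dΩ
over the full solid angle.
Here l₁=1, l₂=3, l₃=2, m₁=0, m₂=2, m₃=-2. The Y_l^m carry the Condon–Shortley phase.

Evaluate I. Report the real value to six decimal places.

0.184674

m-sum 0 ✓  L=6 even ✓  2≤2≤4 ✓
Π(2lᵢ+1) = 3×7×5 = 105
triangle coeff Δ(1,3,2) = 1/105
Σ_t [1,1]: t=1:−1/4 = -1/4
(3j)²=3/35 [(1 3 2; 0 0 0)], sign=-1
Σ_t [1,1]: t=1:−1/24 = -1/24
(3j)²=1/21 [(1 3 2; 0 2 -2)], sign=-1
⇒ 4πI² = 3/7
I = (+1)√(3/7/(4π)) = 0.18467439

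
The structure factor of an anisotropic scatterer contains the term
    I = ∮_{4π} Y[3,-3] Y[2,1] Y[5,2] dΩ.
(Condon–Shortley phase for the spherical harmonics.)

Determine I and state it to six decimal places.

m-sum 0 ✓  L=10 even ✓  1≤5≤5 ✓
Π(2lᵢ+1) = 7×5×11 = 385
triangle coeff Δ(3,2,5) = 1/2310
Σ_t [0,0]: t=0:+1/144 = 1/144
(3j)²=10/231 [(3 2 5; 0 0 0)], sign=-1
Σ_t [0,0]: t=0:+1/4320 = 1/4320
(3j)²=1/330 [(3 2 5; -3 1 2)], sign=-1
⇒ 4πI² = 5/99
I = (+1)√(5/99/(4π)) = 0.06339609

0.063396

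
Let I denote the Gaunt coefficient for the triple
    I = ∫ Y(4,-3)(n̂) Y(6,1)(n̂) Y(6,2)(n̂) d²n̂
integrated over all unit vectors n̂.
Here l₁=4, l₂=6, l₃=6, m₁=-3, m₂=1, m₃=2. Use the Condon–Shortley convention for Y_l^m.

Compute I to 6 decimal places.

m-sum 0 ✓  L=16 even ✓  2≤6≤10 ✓
Π(2lᵢ+1) = 9×13×13 = 1521
triangle coeff Δ(4,6,6) = 1/15315300
Σ_t [0,4]: t=0:+1/829440 t=1:−1/25920 t=2:+1/9216 t=3:−1/25920 t=4:+1/829440 = 7/207360
(3j)²=28/2431 [(4 6 6; 0 0 0)], sign=+1
Σ_t [3,4]: t=3:−1/82944 t=4:+1/103680 = -1/414720
(3j)²=49/43758 [(4 6 6; -3 1 2)], sign=-1
⇒ 4πI² = 686/34969
I = (-1)√(686/34969/(4π)) = -0.03951077

-0.039511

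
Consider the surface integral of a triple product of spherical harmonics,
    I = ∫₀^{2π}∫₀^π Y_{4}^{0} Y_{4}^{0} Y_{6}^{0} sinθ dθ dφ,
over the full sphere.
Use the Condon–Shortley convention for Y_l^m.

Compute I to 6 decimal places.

0.142253

Checks pass: Σm=0; 14 even; l₃=6∈[0,8].
(2·4+1)(2·4+1)(2·6+1) = 1053
Δ: 2! 6! 6! / 15! → 1/1261260
sum: t=0:+1/4608 t=1:−1/1296 t=2:+1/4608 = -7/20736
3j²(4 4 6; 0 0 0) = Δ·Π!·Σ² = 20/1287  (sign -1)
(m-triple is (0,0,0) — same symbol as above.)
combine: 4πI² = 1053·20/1287·20/1287 = 400/1573
take √, sign +1: I = 0.14225276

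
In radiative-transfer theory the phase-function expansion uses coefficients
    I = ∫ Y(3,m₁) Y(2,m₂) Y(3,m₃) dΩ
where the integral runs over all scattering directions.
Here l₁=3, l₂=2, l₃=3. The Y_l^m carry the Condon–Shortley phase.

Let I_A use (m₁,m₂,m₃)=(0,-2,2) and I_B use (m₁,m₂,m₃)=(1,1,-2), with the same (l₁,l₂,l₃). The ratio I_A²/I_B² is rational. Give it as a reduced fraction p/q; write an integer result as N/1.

l's match ⇒ only the (l;m) 3-j factors differ between A and B.
A: triangle coeff Δ(3,2,3) = 1/3780; Σ_t [0,0]: t=0:+1/24 = 1/24; (3j)²=1/21 [(3 2 3; 0 -2 2)], sign=-1
B: triangle coeff Δ(3,2,3) = 1/3780; Σ_t [1,2]: t=1:−1/12 t=2:+1/48 = -1/16; (3j)²=1/28 [(3 2 3; 1 1 -2)], sign=+1
I_A²/I_B² = (1/21)/(1/28) = 4/3

4/3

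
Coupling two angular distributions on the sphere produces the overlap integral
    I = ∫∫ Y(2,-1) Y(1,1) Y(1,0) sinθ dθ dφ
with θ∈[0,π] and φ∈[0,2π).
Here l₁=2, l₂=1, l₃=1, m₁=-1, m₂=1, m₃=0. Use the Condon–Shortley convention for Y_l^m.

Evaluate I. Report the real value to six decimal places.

-0.218510

m-sum 0 ✓  L=4 even ✓  1≤1≤3 ✓
Π(2lᵢ+1) = 5×3×3 = 45
triangle coeff Δ(2,1,1) = 1/30
Σ_t [1,1]: t=1:−1/1 = -1/1
(3j)²=2/15 [(2 1 1; 0 0 0)], sign=+1
Σ_t [2,2]: t=2:+1/2 = 1/2
(3j)²=1/10 [(2 1 1; -1 1 0)], sign=-1
⇒ 4πI² = 3/5
I = (-1)√(3/5/(4π)) = -0.21850969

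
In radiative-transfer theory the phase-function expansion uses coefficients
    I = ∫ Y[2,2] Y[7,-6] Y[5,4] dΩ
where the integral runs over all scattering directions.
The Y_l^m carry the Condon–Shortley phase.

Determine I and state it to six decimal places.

0.303018

Rules hold: Σm=0, L=14 even, 5≤5≤9.
N = 5·15·11 = 825
Δ = 4!·0!·10!/15! = 1/15015
Racah Σ t=2..2: t=2:+1/57600 = 1/57600
⇒ 3j(2 7 5; 0 0 0)² = 21/715, sgn -1
Racah Σ t=0..0: t=0:+1/8709120 = 1/8709120
⇒ 3j(2 7 5; 2 -6 4)² = 1/21, sgn -1
4πI² = N·(3j₀)²·(3jₘ)² = 15/13
I = +1·√(1.15385/4π) = 0.30301841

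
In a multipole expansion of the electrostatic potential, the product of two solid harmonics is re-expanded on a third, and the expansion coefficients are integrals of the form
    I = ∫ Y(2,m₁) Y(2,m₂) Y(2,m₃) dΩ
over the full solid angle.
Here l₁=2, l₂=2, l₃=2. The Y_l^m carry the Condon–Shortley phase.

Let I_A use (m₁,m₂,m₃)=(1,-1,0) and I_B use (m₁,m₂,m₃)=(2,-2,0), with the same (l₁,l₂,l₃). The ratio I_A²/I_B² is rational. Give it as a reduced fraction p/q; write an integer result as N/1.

Shared (l₁,l₂,l₃)=(2,2,2): N and (l;000)² cancel in I_A²/I_B².
A: Δ = 2!·2!·2!/7! = 1/630; Racah Σ t=0..1: t=0:+1/2 t=1:−1/4 = 1/4; ⇒ 3j(2 2 2; 1 -1 0)² = 1/70, sgn +1
B: Δ = 2!·2!·2!/7! = 1/630; Racah Σ t=0..0: t=0:+1/8 = 1/8; ⇒ 3j(2 2 2; 2 -2 0)² = 2/35, sgn +1
I_A²/I_B² = (1/70)/(2/35) = 1/4

1/4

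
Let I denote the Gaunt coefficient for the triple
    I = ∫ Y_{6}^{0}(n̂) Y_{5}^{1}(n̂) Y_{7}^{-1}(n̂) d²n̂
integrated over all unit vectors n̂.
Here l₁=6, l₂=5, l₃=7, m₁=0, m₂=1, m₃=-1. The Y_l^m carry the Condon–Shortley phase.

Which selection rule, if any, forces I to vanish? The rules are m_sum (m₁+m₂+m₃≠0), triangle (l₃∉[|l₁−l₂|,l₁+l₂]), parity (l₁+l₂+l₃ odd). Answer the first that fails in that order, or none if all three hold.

m₁+m₂+m₃ = 0 + 1 − 1 = 0  ✓
triangle: |6−5|=1 ≤ l₃=7 ≤ 6+5=11  ✓
parity: l₁+l₂+l₃ = 18 is even  ✓

none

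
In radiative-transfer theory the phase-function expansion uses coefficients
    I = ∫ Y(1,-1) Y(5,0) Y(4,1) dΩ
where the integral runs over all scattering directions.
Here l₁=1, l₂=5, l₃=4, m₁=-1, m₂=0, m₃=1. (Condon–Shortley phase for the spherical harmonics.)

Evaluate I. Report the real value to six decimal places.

0.155288

Rules hold: Σm=0, L=10 even, 4≤4≤6.
N = 3·11·9 = 297
Δ = 2!·0!·8!/11! = 1/495
Racah Σ t=1..1: t=1:−1/576 = -1/576
⇒ 3j(1 5 4; 0 0 0)² = 5/99, sgn -1
Racah Σ t=2..2: t=2:+1/1440 = 1/1440
⇒ 3j(1 5 4; -1 0 1)² = 2/99, sgn -1
4πI² = N·(3j₀)²·(3jₘ)² = 10/33
I = +1·√(0.30303/4π) = 0.15528807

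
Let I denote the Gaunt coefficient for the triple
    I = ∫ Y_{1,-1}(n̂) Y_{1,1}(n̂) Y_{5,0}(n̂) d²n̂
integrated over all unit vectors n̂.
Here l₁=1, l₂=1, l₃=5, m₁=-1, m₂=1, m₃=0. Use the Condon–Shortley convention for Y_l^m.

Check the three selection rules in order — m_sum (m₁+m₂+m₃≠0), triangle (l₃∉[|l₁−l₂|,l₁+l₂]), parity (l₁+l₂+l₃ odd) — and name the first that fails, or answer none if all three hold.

m₁+m₂+m₃ = -1 + 1 + 0 = 0  ✓
triangle: |1−1|=0 ≤ l₃=5 ≤ 1+1=2  ✗
parity: l₁+l₂+l₃ = 7 is odd

triangle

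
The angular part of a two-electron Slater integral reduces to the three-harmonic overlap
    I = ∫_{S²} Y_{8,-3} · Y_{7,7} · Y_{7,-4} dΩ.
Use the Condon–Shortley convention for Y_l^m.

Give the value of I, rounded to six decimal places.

Rules hold: Σm=0, L=22 even, 1≤7≤15.
N = 17·15·15 = 3825
Δ = 8!·8!·6!/23! = 1/22086194130
Racah Σ t=1..7: t=1:−1/18289152000 t=2:+1/248832000 t=3:−1/24883200 t=4:+1/11943936 t=5:−1/24883200 t=6:+1/248832000 t=7:−1/18289152000 = 11/975421440
⇒ 3j(8 7 7; 0 0 0)² = 1750/289731, sgn -1
Racah Σ t=8..8: t=8:+1/20901888000 = 1/20901888000
⇒ 3j(8 7 7; -3 7 -4)² = 77/7429, sgn -1
4πI² = N·(3j₀)²·(3jₘ)² = 10106250/42204149
I = +1·√(0.239461/4π) = 0.13804240

0.138042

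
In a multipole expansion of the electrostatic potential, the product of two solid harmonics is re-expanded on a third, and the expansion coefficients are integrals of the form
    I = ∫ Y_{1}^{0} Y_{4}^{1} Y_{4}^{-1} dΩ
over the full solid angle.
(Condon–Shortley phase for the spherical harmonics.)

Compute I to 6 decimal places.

0.000000

l₁+l₂+l₃=9 is odd: 3j(l;000)=0 ⇒ I=0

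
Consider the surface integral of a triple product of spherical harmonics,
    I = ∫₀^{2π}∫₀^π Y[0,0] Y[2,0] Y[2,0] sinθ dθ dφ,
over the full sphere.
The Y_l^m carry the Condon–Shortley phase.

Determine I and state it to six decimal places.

0.282095

m-sum 0 ✓  L=4 even ✓  2≤2≤2 ✓
Π(2lᵢ+1) = 1×5×5 = 25
triangle coeff Δ(0,2,2) = 1/5
Σ_t [0,0]: t=0:+1/4 = 1/4
(3j)²=1/5 [(0 2 2; 0 0 0)], sign=+1
(m-triple is (0,0,0) — same symbol as above.)
⇒ 4πI² = 1/1
I = (+1)√(1/1/(4π)) = 0.28209479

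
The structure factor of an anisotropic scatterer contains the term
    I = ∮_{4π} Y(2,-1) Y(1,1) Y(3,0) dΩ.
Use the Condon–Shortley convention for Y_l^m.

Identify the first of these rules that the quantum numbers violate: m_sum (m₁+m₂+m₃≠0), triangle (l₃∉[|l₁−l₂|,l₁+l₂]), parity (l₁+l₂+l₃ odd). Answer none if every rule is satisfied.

none

Σmᵢ = 0  ✓
l₃∈[|l₁−l₂|,l₁+l₂]=[1,3], have l₃=3  ✓
Σlᵢ = 6 ⇒ even  ✓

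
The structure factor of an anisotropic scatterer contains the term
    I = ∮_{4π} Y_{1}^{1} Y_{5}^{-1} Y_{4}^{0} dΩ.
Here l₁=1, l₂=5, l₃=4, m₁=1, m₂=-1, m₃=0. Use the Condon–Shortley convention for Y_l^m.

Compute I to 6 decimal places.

-0.190188

Rules hold: Σm=0, L=10 even, 4≤4≤6.
N = 3·11·9 = 297
Δ = 2!·0!·8!/11! = 1/495
Racah Σ t=1..1: t=1:−1/576 = -1/576
⇒ 3j(1 5 4; 0 0 0)² = 5/99, sgn -1
Racah Σ t=0..0: t=0:+1/1152 = 1/1152
⇒ 3j(1 5 4; 1 -1 0)² = 1/33, sgn +1
4πI² = N·(3j₀)²·(3jₘ)² = 5/11
I = -1·√(0.454545/4π) = -0.19018827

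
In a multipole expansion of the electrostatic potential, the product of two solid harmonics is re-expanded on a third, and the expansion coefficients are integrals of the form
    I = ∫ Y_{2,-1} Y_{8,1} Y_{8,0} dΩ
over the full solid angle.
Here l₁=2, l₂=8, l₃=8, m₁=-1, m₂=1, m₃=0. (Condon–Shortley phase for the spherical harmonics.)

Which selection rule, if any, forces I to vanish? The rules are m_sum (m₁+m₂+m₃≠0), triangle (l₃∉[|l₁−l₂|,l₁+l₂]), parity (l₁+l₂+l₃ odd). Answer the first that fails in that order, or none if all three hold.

Σmᵢ = 0  ✓
l₃∈[|l₁−l₂|,l₁+l₂]=[6,10], have l₃=8  ✓
Σlᵢ = 18 ⇒ even  ✓

none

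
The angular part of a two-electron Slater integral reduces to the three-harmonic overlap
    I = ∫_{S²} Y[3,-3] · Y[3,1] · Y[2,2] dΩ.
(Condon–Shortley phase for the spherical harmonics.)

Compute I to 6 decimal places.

m-sum 0 ✓  L=8 even ✓  0≤2≤6 ✓
Π(2lᵢ+1) = 7×7×5 = 245
triangle coeff Δ(3,3,2) = 1/3780
Σ_t [1,3]: t=1:−1/24 t=2:+1/4 t=3:−1/24 = 1/6
(3j)²=4/105 [(3 3 2; 0 0 0)], sign=+1
Σ_t [4,4]: t=4:+1/96 = 1/96
(3j)²=1/42 [(3 3 2; -3 1 2)], sign=+1
⇒ 4πI² = 2/9
I = (+1)√(2/9/(4π)) = 0.13298076

0.132981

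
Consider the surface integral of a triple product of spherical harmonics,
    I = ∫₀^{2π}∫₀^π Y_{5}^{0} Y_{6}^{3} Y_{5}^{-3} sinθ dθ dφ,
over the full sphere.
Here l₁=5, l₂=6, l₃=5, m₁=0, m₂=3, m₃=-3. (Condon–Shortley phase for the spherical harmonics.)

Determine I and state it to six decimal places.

0.132857

m-sum 0 ✓  L=16 even ✓  1≤5≤11 ✓
Π(2lᵢ+1) = 11×13×11 = 1573
triangle coeff Δ(5,6,5) = 1/28588560
Σ_t [1,5]: t=1:−1/345600 t=2:+1/13824 t=3:−1/5184 t=4:+1/13824 t=5:−1/345600 = -7/129600
(3j)²=80/7293 [(5 6 5; 0 0 0)], sign=+1
Σ_t [3,5]: t=3:−1/103680 t=4:+1/34560 t=5:−1/138240 = 1/82944
(3j)²=125/9724 [(5 6 5; 0 3 -3)], sign=+1
⇒ 4πI² = 2500/11271
I = (+1)√(2500/11271/(4π)) = 0.13285682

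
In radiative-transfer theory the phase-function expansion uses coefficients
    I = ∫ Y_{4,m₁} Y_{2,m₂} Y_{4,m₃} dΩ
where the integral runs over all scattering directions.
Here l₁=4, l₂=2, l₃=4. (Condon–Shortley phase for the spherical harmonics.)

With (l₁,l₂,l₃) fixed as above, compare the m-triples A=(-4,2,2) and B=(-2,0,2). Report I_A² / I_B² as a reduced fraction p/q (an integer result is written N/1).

21/8

Shared (l₁,l₂,l₃)=(4,2,4): N and (l;000)² cancel in I_A²/I_B².
A: Δ = 2!·6!·2!/11! = 1/13860; Racah Σ t=2..2: t=2:+1/2880 = 1/2880; ⇒ 3j(4 2 4; -4 2 2)² = 2/165, sgn +1
B: Δ = 2!·6!·2!/11! = 1/13860; Racah Σ t=0..2: t=0:+1/2880 t=1:−1/120 t=2:+1/192 = -1/360; ⇒ 3j(4 2 4; -2 0 2)² = 16/3465, sgn -1
I_A²/I_B² = (2/165)/(16/3465) = 21/8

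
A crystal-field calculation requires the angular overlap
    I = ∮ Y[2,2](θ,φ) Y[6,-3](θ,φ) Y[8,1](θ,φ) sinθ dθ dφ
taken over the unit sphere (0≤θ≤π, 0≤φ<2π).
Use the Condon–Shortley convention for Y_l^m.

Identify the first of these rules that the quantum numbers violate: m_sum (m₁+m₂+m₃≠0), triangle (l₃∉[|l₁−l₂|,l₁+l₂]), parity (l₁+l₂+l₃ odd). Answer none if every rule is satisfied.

m₁+m₂+m₃ = 2 − 3 + 1 = 0  ✓
triangle: |2−6|=4 ≤ l₃=8 ≤ 2+6=8  ✓
parity: l₁+l₂+l₃ = 16 is even  ✓

none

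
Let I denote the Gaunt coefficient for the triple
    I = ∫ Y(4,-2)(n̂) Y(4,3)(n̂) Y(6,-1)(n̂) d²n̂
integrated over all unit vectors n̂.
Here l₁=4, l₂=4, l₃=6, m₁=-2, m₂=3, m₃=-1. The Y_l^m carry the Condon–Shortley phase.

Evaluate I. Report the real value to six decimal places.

0.160153

Rules hold: Σm=0, L=14 even, 0≤6≤8.
N = 9·9·13 = 1053
Δ = 2!·6!·6!/15! = 1/1261260
Racah Σ t=0..2: t=0:+1/4608 t=1:−1/1296 t=2:+1/4608 = -7/20736
⇒ 3j(4 4 6; 0 0 0)² = 20/1287, sgn -1
Racah Σ t=1..2: t=1:−1/86400 t=2:+1/11520 = 13/172800
⇒ 3j(4 4 6; -2 3 -1)² = 13/660, sgn -1
4πI² = N·(3j₀)²·(3jₘ)² = 39/121
I = +1·√(0.322314/4π) = 0.16015286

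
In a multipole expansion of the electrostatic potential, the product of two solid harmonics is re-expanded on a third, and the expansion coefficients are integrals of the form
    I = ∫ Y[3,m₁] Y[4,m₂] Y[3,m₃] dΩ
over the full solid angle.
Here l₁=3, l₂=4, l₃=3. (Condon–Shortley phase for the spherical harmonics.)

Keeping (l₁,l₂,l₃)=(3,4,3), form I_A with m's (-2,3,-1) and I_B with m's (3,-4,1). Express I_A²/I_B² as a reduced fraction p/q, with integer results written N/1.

l's match ⇒ only the (l;m) 3-j factors differ between A and B.
A: triangle coeff Δ(3,4,3) = 1/34650; Σ_t [3,4]: t=3:−1/288 t=4:+1/144 = 1/288; (3j)²=1/99 [(3 4 3; -2 3 -1)], sign=+1
B: triangle coeff Δ(3,4,3) = 1/34650; Σ_t [0,0]: t=0:+1/1152 = 1/1152; (3j)²=1/33 [(3 4 3; 3 -4 1)], sign=+1
I_A²/I_B² = (1/99)/(1/33) = 1/3

1/3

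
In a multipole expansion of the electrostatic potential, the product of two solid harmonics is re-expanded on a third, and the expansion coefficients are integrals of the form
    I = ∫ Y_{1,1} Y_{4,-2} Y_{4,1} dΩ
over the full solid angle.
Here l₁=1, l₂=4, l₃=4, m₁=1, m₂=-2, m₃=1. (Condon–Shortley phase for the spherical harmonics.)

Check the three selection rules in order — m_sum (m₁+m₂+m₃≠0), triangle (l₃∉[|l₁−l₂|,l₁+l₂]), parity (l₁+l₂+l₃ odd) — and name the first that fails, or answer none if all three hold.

parity

m₁+m₂+m₃ = 1 − 2 + 1 = 0  ✓
triangle: |1−4|=3 ≤ l₃=4 ≤ 1+4=5  ✓
parity: l₁+l₂+l₃ = 9 is odd  ✗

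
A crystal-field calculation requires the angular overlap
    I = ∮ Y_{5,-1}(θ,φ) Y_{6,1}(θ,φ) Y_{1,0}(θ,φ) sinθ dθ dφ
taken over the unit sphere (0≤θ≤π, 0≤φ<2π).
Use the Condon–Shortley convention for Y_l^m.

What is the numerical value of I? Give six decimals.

m-sum 0 ✓  L=12 even ✓  1≤1≤11 ✓
Π(2lᵢ+1) = 11×13×3 = 429
triangle coeff Δ(5,6,1) = 1/858
Σ_t [5,5]: t=5:−1/14400 = -1/14400
(3j)²=6/143 [(5 6 1; 0 0 0)], sign=+1
Σ_t [6,6]: t=6:+1/17280 = 1/17280
(3j)²=35/858 [(5 6 1; -1 1 0)], sign=-1
⇒ 4πI² = 105/143
I = (-1)√(105/143/(4π)) = -0.24172507

-0.241725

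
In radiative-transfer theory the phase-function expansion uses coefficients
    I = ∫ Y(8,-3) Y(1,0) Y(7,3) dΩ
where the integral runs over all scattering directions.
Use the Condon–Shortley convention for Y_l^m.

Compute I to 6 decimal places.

-0.226917

m-sum 0 ✓  L=16 even ✓  7≤7≤9 ✓
Π(2lᵢ+1) = 17×3×15 = 765
triangle coeff Δ(8,1,7) = 1/2040
Σ_t [1,1]: t=1:−1/25401600 = -1/25401600
(3j)²=8/255 [(8 1 7; 0 0 0)], sign=+1
Σ_t [1,1]: t=1:−1/87091200 = -1/87091200
(3j)²=11/408 [(8 1 7; -3 0 3)], sign=-1
⇒ 4πI² = 11/17
I = (-1)√(11/17/(4π)) = -0.22691696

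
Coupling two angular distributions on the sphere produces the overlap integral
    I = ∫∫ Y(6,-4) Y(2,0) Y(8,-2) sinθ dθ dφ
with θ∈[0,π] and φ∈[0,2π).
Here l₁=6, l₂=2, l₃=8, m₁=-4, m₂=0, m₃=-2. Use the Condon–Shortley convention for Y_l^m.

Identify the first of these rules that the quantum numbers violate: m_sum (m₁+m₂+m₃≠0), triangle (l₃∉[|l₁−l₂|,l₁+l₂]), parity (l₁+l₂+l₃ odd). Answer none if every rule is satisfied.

azimuthal sum: -4 + 0 − 2 = -6  ✗
4 ≤ 8 ≤ 8 (triangle on l)
L = 6 + 2 + 8 = 16 (even)

m_sum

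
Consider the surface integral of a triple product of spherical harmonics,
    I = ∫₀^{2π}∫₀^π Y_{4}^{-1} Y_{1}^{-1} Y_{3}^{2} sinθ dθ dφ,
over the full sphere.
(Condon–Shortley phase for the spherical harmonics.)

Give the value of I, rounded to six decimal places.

-0.106622

Checks pass: Σm=0; 8 even; l₃=3∈[3,5].
(2·4+1)(2·1+1)(2·3+1) = 189
Δ: 2! 6! 0! / 9! → 1/252
sum: t=1:−1/36 = -1/36
3j²(4 1 3; 0 0 0) = Δ·Π!·Σ² = 4/63  (sign +1)
sum: t=0:+1/240 = 1/240
3j²(4 1 3; -1 -1 2) = Δ·Π!·Σ² = 1/84  (sign -1)
combine: 4πI² = 189·4/63·1/84 = 1/7
take √, sign -1: I = -0.10662181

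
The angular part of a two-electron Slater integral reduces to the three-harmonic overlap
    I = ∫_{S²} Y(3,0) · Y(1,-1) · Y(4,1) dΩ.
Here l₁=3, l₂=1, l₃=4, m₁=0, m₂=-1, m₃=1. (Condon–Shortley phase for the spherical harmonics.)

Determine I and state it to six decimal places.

Rules hold: Σm=0, L=8 even, 2≤4≤4.
N = 7·3·9 = 189
Δ = 0!·6!·2!/9! = 1/252
Racah Σ t=0..0: t=0:+1/36 = 1/36
⇒ 3j(3 1 4; 0 0 0)² = 4/63, sgn +1
Racah Σ t=0..0: t=0:+1/72 = 1/72
⇒ 3j(3 1 4; 0 -1 1)² = 5/126, sgn -1
4πI² = N·(3j₀)²·(3jₘ)² = 10/21
I = -1·√(0.47619/4π) = -0.19466390

-0.194664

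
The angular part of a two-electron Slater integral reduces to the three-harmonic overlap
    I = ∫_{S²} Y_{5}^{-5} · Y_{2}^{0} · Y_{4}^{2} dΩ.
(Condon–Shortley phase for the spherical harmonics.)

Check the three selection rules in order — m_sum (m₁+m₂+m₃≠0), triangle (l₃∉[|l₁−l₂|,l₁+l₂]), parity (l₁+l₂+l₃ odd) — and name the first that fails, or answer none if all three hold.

Σmᵢ = -3  ✗
l₃∈[|l₁−l₂|,l₁+l₂]=[3,7], have l₃=4
Σlᵢ = 11 ⇒ odd

m_sum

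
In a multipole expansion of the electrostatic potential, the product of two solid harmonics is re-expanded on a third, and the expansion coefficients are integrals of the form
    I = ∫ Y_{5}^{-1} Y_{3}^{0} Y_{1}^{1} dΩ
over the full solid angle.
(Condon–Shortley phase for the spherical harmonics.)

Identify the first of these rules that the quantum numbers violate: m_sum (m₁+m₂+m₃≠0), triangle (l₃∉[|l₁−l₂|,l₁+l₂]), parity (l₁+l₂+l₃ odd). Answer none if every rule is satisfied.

triangle

m₁+m₂+m₃ = -1 + 0 + 1 = 0  ✓
triangle: |5−3|=2 ≤ l₃=1 ≤ 5+3=8  ✗
parity: l₁+l₂+l₃ = 9 is odd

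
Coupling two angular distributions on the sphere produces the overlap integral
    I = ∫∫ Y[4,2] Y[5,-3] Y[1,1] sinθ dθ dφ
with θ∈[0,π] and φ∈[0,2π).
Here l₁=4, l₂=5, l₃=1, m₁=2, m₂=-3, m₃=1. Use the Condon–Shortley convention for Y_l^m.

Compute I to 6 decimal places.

-0.259847

m-sum 0 ✓  L=10 even ✓  1≤1≤9 ✓
Π(2lᵢ+1) = 9×11×3 = 297
triangle coeff Δ(4,5,1) = 1/495
Σ_t [4,4]: t=4:+1/576 = 1/576
(3j)²=5/99 [(4 5 1; 0 0 0)], sign=-1
Σ_t [2,2]: t=2:+1/2880 = 1/2880
(3j)²=28/495 [(4 5 1; 2 -3 1)], sign=+1
⇒ 4πI² = 28/33
I = (-1)√(28/33/(4π)) = -0.25984664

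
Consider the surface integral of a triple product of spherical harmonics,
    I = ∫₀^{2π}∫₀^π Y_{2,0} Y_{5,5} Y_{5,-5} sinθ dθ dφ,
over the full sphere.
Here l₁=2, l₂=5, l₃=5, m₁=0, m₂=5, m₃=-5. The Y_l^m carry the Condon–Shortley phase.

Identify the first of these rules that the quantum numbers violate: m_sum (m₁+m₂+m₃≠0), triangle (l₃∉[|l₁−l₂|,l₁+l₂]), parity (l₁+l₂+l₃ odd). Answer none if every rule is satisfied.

none

m₁+m₂+m₃ = 0 + 5 − 5 = 0  ✓
triangle: |2−5|=3 ≤ l₃=5 ≤ 2+5=7  ✓
parity: l₁+l₂+l₃ = 12 is even  ✓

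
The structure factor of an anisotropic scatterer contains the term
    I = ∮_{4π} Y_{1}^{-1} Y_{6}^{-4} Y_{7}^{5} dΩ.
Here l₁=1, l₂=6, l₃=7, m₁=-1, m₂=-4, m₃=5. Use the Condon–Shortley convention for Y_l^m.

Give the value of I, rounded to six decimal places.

Checks pass: Σm=0; 14 even; l₃=7∈[5,7].
(2·1+1)(2·6+1)(2·7+1) = 585
Δ: 0! 2! 12! / 15! → 1/1365
sum: t=0:+1/518400 = 1/518400
3j²(1 6 7; 0 0 0) = Δ·Π!·Σ² = 7/195  (sign -1)
sum: t=0:+1/14515200 = 1/14515200
3j²(1 6 7; -1 -4 5) = Δ·Π!·Σ² = 22/455  (sign +1)
combine: 4πI² = 585·7/195·22/455 = 66/65
take √, sign -1: I = -0.28425647

-0.284256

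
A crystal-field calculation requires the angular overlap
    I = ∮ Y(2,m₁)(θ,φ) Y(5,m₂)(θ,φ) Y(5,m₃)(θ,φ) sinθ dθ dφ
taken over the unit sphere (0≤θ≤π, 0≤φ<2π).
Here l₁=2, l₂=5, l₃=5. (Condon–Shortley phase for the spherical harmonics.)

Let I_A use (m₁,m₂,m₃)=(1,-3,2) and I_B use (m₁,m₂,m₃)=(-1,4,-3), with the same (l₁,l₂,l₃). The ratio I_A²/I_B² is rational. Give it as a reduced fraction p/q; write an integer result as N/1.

100/147

Shared (l₁,l₂,l₃)=(2,5,5): N and (l;000)² cancel in I_A²/I_B².
A: Δ = 2!·2!·8!/13! = 1/38610; Racah Σ t=0..1: t=0:+1/2880 t=1:−1/10080 = 1/4032; ⇒ 3j(2 5 5; 1 -3 2)² = 10/429, sgn -1
B: Δ = 2!·2!·8!/13! = 1/38610; Racah Σ t=1..2: t=1:−1/80640 t=2:+1/10080 = 1/11520; ⇒ 3j(2 5 5; -1 4 -3)² = 49/1430, sgn +1
I_A²/I_B² = (10/429)/(49/1430) = 100/147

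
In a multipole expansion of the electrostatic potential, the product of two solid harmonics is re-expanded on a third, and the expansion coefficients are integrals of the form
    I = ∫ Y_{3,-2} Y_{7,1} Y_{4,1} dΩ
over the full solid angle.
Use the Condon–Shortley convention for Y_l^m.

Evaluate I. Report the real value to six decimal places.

-0.123510

Checks pass: Σm=0; 14 even; l₃=4∈[4,10].
(2·3+1)(2·7+1)(2·4+1) = 945
Δ: 6! 0! 8! / 15! → 1/45045
sum: t=3:−1/20736 = -1/20736
3j²(3 7 4; 0 0 0) = Δ·Π!·Σ² = 35/1287  (sign -1)
sum: t=5:−1/86400 = -1/86400
3j²(3 7 4; -2 1 1) = Δ·Π!·Σ² = 16/2145  (sign +1)
combine: 4πI² = 945·35/1287·16/2145 = 3920/20449
take √, sign -1: I = -0.12350998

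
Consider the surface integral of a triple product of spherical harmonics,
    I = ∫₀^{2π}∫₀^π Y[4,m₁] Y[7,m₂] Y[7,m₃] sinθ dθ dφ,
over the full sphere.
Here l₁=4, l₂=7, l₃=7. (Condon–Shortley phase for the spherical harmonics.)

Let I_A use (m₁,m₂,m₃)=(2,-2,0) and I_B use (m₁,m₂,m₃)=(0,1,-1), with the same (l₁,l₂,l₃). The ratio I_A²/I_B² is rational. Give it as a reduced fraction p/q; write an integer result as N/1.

Same 4,7,7: normalisation and zero-m 3j drop out of the ratio.
A: Δ: 4! 4! 10! / 19! → 1/58198140; sum: t=0:+1/1382400 t=1:−1/622080 t=2:+1/2903040 = -47/87091200; 3j²(4 7 7; 2 -2 0) = Δ·Π!·Σ² = 2209/277134  (sign +1)
B: Δ: 4! 4! 10! / 19! → 1/58198140; sum: t=0:+1/46448640 t=1:−1/1088640 t=2:+1/276480 t=3:−1/518400 t=4:+1/9953280 = 23/25804800; 3j²(4 7 7; 0 1 -1) = Δ·Π!·Σ² = 42849/6466460  (sign +1)
I_A²/I_B² = (2209/277134)/(42849/6466460) = 154630/128547

154630/128547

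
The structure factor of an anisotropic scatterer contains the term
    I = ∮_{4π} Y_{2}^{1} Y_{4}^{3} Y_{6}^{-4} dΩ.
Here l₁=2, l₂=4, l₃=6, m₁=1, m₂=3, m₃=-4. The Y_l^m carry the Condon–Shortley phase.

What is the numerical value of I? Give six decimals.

0.246389

Checks pass: Σm=0; 12 even; l₃=6∈[2,6].
(2·2+1)(2·4+1)(2·6+1) = 585
Δ: 0! 4! 8! / 13! → 1/6435
sum: t=0:+1/2304 = 1/2304
3j²(2 4 6; 0 0 0) = Δ·Π!·Σ² = 5/143  (sign +1)
sum: t=0:+1/30240 = 1/30240
3j²(2 4 6; 1 3 -4) = Δ·Π!·Σ² = 16/429  (sign +1)
combine: 4πI² = 585·5/143·16/429 = 1200/1573
take √, sign +1: I = 0.24638901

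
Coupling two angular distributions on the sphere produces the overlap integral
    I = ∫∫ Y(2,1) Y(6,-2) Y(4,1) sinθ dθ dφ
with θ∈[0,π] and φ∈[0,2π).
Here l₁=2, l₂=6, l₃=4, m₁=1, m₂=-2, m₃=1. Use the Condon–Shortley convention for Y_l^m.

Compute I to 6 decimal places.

m-sum 0 ✓  L=12 even ✓  4≤4≤8 ✓
Π(2lᵢ+1) = 5×13×9 = 585
triangle coeff Δ(2,6,4) = 1/6435
Σ_t [2,2]: t=2:+1/2304 = 1/2304
(3j)²=5/143 [(2 6 4; 0 0 0)], sign=+1
Σ_t [1,1]: t=1:−1/4320 = -1/4320
(3j)²=224/6435 [(2 6 4; 1 -2 1)], sign=+1
⇒ 4πI² = 1120/1573
I = (+1)√(1120/1573/(4π)) = 0.23803440

0.238034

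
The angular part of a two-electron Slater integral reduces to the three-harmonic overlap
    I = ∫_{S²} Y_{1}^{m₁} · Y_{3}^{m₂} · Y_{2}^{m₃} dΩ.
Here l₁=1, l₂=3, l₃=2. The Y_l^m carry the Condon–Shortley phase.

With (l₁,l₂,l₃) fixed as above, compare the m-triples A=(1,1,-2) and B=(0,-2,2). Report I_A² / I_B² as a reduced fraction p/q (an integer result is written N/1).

1/5

Shared (l₁,l₂,l₃)=(1,3,2): N and (l;000)² cancel in I_A²/I_B².
A: Δ = 2!·0!·4!/7! = 1/105; Racah Σ t=0..0: t=0:+1/48 = 1/48; ⇒ 3j(1 3 2; 1 1 -2)² = 1/105, sgn +1
B: Δ = 2!·0!·4!/7! = 1/105; Racah Σ t=1..1: t=1:−1/24 = -1/24; ⇒ 3j(1 3 2; 0 -2 2)² = 1/21, sgn -1
I_A²/I_B² = (1/105)/(1/21) = 1/5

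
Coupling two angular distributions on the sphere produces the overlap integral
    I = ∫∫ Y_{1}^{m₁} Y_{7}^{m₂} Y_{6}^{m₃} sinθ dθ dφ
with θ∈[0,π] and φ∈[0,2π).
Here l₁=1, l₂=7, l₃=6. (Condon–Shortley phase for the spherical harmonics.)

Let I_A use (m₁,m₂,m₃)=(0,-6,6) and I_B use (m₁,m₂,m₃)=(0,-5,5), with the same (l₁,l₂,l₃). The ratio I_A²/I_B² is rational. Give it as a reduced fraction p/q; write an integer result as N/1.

Same 1,7,6: normalisation and zero-m 3j drop out of the ratio.
A: Δ: 2! 0! 12! / 15! → 1/1365; sum: t=1:−1/479001600 = -1/479001600; 3j²(1 7 6; 0 -6 6) = Δ·Π!·Σ² = 1/105  (sign -1)
B: Δ: 2! 0! 12! / 15! → 1/1365; sum: t=1:−1/39916800 = -1/39916800; 3j²(1 7 6; 0 -5 5) = Δ·Π!·Σ² = 8/455  (sign +1)
I_A²/I_B² = (1/105)/(8/455) = 13/24

13/24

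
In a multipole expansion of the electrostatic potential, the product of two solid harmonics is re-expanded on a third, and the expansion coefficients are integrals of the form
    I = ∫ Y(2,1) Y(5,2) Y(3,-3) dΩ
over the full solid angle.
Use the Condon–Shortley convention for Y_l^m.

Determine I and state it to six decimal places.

Rules hold: Σm=0, L=10 even, 3≤3≤7.
N = 5·11·7 = 385
Δ = 4!·0!·6!/11! = 1/2310
Racah Σ t=2..2: t=2:+1/144 = 1/144
⇒ 3j(2 5 3; 0 0 0)² = 10/231, sgn -1
Racah Σ t=1..1: t=1:−1/4320 = -1/4320
⇒ 3j(2 5 3; 1 2 -3)² = 1/330, sgn -1
4πI² = N·(3j₀)²·(3jₘ)² = 5/99
I = +1·√(0.0505051/4π) = 0.06339609

0.063396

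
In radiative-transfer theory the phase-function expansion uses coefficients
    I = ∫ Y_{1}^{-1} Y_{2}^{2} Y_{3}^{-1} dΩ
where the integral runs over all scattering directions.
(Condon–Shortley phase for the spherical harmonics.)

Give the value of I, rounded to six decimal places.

Checks pass: Σm=0; 6 even; l₃=3∈[1,3].
(2·1+1)(2·2+1)(2·3+1) = 105
Δ: 0! 2! 4! / 7! → 1/105
sum: t=0:+1/4 = 1/4
3j²(1 2 3; 0 0 0) = Δ·Π!·Σ² = 3/35  (sign -1)
sum: t=0:+1/48 = 1/48
3j²(1 2 3; -1 2 -1) = Δ·Π!·Σ² = 1/105  (sign +1)
combine: 4πI² = 105·3/35·1/105 = 3/35
take √, sign -1: I = -0.08258890

-0.082589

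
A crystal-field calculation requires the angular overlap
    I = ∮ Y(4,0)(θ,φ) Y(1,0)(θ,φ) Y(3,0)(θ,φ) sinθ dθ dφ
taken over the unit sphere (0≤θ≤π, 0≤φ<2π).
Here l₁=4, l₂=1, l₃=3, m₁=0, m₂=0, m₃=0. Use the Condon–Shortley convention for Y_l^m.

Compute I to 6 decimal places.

0.246233

Rules hold: Σm=0, L=8 even, 3≤3≤5.
N = 9·3·7 = 189
Δ = 2!·6!·0!/9! = 1/252
Racah Σ t=1..1: t=1:−1/36 = -1/36
⇒ 3j(4 1 3; 0 0 0)² = 4/63, sgn +1
(m-triple is (0,0,0) — same symbol as above.)
4πI² = N·(3j₀)²·(3jₘ)² = 16/21
I = +1·√(0.761905/4π) = 0.24623252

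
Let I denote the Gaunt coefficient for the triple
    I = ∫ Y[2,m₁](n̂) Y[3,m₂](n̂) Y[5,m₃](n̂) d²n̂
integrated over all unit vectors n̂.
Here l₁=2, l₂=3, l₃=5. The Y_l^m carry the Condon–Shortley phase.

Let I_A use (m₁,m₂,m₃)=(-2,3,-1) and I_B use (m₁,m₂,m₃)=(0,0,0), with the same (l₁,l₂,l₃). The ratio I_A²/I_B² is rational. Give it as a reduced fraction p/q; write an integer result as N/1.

1/100

Same 2,3,5: normalisation and zero-m 3j drop out of the ratio.
A: Δ: 0! 4! 6! / 11! → 1/2310; sum: t=0:+1/17280 = 1/17280; 3j²(2 3 5; -2 3 -1) = Δ·Π!·Σ² = 1/2310  (sign +1)
B: Δ: 0! 4! 6! / 11! → 1/2310; sum: t=0:+1/144 = 1/144; 3j²(2 3 5; 0 0 0) = Δ·Π!·Σ² = 10/231  (sign -1)
I_A²/I_B² = (1/2310)/(10/231) = 1/100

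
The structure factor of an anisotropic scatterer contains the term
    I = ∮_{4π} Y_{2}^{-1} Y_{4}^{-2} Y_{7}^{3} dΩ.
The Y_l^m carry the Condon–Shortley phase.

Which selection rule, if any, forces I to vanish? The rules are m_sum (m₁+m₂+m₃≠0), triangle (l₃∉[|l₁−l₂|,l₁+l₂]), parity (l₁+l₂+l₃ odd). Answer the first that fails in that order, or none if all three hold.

Σmᵢ = 0  ✓
l₃∈[|l₁−l₂|,l₁+l₂]=[2,6], have l₃=7  ✗
Σlᵢ = 13 ⇒ odd

triangle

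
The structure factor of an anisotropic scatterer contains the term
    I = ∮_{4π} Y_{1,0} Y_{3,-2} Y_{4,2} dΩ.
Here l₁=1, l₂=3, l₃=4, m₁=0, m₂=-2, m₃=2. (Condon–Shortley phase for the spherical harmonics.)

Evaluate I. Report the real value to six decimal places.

Checks pass: Σm=0; 8 even; l₃=4∈[2,4].
(2·1+1)(2·3+1)(2·4+1) = 189
Δ: 0! 2! 6! / 9! → 1/252
sum: t=0:+1/36 = 1/36
3j²(1 3 4; 0 0 0) = Δ·Π!·Σ² = 4/63  (sign +1)
sum: t=0:+1/120 = 1/120
3j²(1 3 4; 0 -2 2) = Δ·Π!·Σ² = 1/21  (sign +1)
combine: 4πI² = 189·4/63·1/21 = 4/7
take √, sign +1: I = 0.21324362

0.213244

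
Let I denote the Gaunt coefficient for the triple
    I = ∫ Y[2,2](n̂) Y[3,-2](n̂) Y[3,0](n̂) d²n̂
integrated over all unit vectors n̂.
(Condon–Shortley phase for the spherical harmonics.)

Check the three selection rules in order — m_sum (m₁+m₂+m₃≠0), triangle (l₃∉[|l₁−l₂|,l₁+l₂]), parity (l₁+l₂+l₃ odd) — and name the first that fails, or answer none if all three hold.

Σmᵢ = 0  ✓
l₃∈[|l₁−l₂|,l₁+l₂]=[1,5], have l₃=3  ✓
Σlᵢ = 8 ⇒ even  ✓

none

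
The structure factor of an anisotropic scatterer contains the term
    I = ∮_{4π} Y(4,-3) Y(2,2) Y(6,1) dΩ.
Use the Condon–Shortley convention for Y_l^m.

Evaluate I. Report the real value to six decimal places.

m-sum 0 ✓  L=12 even ✓  2≤6≤6 ✓
Π(2lᵢ+1) = 9×5×13 = 585
triangle coeff Δ(4,2,6) = 1/6435
Σ_t [0,0]: t=0:+1/2304 = 1/2304
(3j)²=5/143 [(4 2 6; 0 0 0)], sign=+1
Σ_t [0,0]: t=0:+1/120960 = 1/120960
(3j)²=1/1287 [(4 2 6; -3 2 1)], sign=-1
⇒ 4πI² = 25/1573
I = (-1)√(25/1573/(4π)) = -0.03556319

-0.035563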